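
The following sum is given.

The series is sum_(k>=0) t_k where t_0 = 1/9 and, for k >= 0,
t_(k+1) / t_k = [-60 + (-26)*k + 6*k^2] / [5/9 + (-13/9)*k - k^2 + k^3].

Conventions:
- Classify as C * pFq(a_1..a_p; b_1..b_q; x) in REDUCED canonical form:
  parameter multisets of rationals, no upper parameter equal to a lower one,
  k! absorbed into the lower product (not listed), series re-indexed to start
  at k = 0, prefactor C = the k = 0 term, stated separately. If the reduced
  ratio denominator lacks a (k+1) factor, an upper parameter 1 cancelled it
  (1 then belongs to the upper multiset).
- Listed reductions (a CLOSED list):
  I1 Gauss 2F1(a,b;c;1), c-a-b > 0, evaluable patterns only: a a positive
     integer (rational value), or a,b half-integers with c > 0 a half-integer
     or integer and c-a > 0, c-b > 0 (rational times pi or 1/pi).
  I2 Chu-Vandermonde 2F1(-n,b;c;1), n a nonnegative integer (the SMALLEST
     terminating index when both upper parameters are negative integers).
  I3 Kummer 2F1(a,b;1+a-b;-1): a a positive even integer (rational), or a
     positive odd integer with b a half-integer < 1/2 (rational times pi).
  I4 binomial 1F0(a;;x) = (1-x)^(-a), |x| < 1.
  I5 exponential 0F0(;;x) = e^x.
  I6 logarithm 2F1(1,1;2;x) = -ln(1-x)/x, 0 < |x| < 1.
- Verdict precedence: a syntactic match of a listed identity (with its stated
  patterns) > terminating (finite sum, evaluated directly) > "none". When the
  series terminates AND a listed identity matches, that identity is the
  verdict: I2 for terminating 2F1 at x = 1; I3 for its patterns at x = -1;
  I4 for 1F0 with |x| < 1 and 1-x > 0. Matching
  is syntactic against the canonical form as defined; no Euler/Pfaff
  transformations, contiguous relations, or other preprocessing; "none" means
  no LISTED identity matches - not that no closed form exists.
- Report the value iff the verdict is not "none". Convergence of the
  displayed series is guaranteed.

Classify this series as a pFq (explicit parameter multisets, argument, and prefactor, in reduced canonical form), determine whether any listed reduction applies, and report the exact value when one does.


Canonical form: C = 1/9 times 2F2 with upper {-6, 5/3}, lower {-5/3, -1/3}, x = 6. Verdict: terminating (-6 upstairs). 7 nonzero terms in all; added directly. Value: 7895213/315.

Key step: t_0 being 1/9, factor the ratio over Q (prefactor 1/9): negated roots = parameters.
Consecutive-term ratio: r(k) = 6 * (k-6) (k+5/3) / [(k-5/3) (k-1/3) (k+1)] ; factor over Q: parameters, x = 6, and C = 1/9.


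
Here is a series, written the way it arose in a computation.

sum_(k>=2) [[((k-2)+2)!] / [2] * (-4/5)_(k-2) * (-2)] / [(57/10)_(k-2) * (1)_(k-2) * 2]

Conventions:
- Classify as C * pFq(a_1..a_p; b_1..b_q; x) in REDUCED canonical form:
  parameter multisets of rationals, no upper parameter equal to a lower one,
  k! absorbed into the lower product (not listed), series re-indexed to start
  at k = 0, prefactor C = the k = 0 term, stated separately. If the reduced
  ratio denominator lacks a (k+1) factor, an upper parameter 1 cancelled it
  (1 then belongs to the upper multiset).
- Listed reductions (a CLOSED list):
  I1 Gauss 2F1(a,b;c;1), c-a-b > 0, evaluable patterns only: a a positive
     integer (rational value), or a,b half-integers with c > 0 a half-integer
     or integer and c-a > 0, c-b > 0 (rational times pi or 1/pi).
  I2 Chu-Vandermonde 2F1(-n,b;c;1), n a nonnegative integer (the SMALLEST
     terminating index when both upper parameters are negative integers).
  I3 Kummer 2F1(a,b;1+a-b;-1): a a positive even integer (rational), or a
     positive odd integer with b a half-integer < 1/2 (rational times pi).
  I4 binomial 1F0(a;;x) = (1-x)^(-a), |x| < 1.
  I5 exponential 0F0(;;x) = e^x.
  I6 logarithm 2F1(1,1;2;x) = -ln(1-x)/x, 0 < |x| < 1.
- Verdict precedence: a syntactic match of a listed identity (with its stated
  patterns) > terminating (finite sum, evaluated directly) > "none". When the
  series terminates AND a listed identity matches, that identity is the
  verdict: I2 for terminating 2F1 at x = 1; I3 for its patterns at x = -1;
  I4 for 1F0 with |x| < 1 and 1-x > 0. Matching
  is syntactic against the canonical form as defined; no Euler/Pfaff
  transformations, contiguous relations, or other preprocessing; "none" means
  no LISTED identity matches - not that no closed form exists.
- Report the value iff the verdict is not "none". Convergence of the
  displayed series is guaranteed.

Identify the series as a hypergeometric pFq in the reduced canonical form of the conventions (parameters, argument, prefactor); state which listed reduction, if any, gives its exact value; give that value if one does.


Reduced: x = 1, 2F1, upper = {-4/5, 3}, lower = {57/10}, C = -1. Verdict: Gauss (I1, integer-parameter pattern) applies (x = 1: the Gamma ratio telescopes since c-a-b = 7/2 > 0 and a = 3 in Z>0). Sum: -5217/9625.

First insight: with t_0 = -1, the constant factors (C = -1, x = 1) combine into one prefactor.
Step ratio: r(k) = 1 * (k-4/5) (k+3) / [(k+57/10) (k+1)] - rational; roots negated = parameters, x = 1, C = -1.


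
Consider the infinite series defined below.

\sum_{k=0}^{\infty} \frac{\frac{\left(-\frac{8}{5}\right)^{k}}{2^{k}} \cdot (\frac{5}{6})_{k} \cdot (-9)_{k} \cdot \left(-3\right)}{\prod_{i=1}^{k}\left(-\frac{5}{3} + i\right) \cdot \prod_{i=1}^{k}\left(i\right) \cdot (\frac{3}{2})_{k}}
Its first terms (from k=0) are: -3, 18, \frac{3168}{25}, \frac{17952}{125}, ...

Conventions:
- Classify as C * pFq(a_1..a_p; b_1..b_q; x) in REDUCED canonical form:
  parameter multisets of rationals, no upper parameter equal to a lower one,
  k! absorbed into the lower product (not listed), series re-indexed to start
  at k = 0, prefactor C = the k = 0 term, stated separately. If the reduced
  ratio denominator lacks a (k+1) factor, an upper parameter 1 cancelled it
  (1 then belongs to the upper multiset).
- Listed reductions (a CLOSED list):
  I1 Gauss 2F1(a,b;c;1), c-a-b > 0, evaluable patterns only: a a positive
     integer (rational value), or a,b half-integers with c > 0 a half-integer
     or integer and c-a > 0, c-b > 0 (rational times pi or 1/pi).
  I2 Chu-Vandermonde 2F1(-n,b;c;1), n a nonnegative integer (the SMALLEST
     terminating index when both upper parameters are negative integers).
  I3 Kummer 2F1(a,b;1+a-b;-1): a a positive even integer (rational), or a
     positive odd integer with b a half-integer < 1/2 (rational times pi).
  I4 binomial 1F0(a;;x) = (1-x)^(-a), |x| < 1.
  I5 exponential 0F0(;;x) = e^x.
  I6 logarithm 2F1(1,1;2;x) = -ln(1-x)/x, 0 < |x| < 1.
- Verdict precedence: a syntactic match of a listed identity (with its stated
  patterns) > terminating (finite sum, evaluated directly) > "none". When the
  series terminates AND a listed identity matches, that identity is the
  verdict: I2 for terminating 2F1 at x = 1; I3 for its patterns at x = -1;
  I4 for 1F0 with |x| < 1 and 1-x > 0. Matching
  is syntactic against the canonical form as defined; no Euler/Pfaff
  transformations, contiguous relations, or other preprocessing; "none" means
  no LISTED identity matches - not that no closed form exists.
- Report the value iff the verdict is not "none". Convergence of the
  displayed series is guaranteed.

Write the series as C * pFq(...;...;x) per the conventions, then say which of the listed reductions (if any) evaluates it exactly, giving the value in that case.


Key observation: x = -\frac{4}{5} and the two k-th powers (prefactor -3) combine into one argument.
Adjacent-term ratio: r(k) = -\frac{4}{5} * (k-9) (k+\frac{5}{6}) / [(k-\frac{2}{3}) (k+\frac{3}{2}) (k+1)] ; factor over Q: parameters, x = -\frac{4}{5}, and C = -3.

With C = -3: the canonical form is 2F2(-9, \frac{5}{6}; -\frac{2}{3}, \frac{3}{2}; -\frac{4}{5}). Verdict: terminating. With -9 upstairs the series is a 10-term polynomial sum; evaluated term by term. Value: \frac{449725692314334169}{1238649521484375}.


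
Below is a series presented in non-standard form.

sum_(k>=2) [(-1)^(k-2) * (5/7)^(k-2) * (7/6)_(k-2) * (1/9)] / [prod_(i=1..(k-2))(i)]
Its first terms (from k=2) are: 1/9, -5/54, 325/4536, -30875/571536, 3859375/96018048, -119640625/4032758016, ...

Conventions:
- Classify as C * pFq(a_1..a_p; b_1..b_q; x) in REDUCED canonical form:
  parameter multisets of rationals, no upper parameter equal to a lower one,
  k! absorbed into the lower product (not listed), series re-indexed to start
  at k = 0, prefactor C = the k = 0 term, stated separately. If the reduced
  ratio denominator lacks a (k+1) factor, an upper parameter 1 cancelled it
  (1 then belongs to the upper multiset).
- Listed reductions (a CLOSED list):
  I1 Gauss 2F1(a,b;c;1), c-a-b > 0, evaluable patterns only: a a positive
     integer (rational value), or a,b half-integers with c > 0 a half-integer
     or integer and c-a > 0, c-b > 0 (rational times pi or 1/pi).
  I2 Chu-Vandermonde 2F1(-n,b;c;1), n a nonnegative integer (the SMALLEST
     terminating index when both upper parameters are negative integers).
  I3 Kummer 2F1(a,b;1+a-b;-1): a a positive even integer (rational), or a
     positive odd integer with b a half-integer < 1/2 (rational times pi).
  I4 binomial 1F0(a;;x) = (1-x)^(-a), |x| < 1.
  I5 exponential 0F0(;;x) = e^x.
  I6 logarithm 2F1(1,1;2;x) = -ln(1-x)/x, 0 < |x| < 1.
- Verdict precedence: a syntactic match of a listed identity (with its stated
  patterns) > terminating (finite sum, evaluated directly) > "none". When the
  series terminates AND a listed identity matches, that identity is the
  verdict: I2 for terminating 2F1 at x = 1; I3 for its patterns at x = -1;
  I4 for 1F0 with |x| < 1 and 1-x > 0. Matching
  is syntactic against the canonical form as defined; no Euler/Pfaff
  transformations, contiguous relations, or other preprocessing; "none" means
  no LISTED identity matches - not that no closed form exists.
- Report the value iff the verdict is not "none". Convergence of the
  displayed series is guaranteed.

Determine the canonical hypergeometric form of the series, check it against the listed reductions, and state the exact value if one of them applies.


This is 1/9 * 1F0(7/6; -; -5/7) in reduced canonical form. Verdict: the I4 binomial reduction matches (the 1F0 binomial series: exponent -7/6, x = -5/7). Its exact value is (1/9) * (12/7)^(-7/6).

First insight: x = (-5/7) and the product of the first k integers (C = 1/9, x = -5/7) is k!.
Term ratio: r(k) = (-5/7) * (k+7/6) / [(k+1)] - rational in k. x = (-5/7); t_0 = 1/9; negate the roots.


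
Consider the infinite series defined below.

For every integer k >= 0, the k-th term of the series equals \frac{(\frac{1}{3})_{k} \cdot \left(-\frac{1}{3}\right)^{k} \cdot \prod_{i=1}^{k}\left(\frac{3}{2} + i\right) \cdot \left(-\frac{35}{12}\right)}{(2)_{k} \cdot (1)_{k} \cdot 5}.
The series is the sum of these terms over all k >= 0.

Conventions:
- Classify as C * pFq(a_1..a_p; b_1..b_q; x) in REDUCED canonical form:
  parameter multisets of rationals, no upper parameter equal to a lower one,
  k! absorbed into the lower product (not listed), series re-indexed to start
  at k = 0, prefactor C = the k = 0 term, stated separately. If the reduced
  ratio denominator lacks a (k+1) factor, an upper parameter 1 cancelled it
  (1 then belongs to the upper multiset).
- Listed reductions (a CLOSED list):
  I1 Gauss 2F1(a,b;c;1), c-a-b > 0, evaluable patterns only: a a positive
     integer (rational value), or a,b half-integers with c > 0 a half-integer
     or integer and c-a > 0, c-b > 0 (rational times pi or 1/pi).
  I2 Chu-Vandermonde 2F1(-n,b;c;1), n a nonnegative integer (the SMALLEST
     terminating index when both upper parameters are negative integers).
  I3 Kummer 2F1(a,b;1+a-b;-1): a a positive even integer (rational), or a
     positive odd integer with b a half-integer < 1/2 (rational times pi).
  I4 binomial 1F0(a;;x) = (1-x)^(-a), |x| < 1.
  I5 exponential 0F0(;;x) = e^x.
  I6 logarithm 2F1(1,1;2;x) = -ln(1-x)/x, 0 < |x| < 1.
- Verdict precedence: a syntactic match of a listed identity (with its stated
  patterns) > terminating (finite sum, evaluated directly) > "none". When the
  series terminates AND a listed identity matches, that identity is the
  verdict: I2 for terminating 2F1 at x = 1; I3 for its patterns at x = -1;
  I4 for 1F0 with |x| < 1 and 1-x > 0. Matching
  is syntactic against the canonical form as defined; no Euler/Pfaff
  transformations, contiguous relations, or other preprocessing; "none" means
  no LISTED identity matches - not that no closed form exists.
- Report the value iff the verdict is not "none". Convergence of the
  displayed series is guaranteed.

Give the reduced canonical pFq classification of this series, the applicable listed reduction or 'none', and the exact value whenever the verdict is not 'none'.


x = -\frac{1}{3} here; the reduced form reads 2F1, upper {\frac{1}{3}, \frac{5}{2}}, lower {2}, C = -\frac{7}{12}. Verdict: none. A 2F1 with upper {\frac{1}{3}, \frac{5}{2}} fits none of I1-I6 at x = -\frac{1}{3}; the sum runs forever.

Key observation: x = -\frac{1}{3} and the running product (C = -7/12, x = -1/3) telescopes to a rising factorial.
Step ratio: r(k) = -\frac{1}{3} * (k+\frac{1}{3}) (k+\frac{5}{2}) / [(k+2) (k+1)] - rational in k, leading ratio -\frac{1}{3}; with t_0 = -\frac{7}{12}, classification follows.


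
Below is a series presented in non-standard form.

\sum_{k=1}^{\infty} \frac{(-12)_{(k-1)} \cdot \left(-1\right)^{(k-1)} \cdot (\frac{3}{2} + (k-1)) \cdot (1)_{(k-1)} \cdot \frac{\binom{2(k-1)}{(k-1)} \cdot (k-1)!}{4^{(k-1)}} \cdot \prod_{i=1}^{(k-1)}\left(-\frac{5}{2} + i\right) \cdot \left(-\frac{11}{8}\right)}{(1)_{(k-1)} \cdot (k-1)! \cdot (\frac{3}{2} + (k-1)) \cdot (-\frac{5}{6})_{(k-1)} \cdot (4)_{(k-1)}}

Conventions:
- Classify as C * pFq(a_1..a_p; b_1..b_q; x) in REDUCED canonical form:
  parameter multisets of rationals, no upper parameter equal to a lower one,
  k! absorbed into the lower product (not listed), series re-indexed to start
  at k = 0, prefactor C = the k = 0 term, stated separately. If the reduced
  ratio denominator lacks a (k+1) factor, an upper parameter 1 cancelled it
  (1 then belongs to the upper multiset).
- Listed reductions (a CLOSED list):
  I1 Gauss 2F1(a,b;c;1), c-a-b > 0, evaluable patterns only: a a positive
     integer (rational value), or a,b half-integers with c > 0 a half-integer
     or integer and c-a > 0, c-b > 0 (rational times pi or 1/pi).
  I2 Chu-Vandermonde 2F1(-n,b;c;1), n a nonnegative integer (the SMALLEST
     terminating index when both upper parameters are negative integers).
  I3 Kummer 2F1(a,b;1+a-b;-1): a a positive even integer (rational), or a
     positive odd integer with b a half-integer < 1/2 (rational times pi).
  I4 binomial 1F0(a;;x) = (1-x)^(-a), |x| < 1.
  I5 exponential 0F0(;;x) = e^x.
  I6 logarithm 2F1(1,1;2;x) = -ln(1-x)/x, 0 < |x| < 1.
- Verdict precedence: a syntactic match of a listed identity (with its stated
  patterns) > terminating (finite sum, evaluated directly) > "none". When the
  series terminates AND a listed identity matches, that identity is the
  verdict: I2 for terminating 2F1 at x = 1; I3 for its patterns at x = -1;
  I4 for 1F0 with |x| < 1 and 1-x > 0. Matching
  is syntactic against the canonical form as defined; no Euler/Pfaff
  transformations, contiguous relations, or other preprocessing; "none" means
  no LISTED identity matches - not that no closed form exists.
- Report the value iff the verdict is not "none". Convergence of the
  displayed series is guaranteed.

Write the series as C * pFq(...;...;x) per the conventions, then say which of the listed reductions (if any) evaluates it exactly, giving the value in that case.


x = -1 here; the reduced form reads 3F2, upper {-12, -\frac{3}{2}, \frac{1}{2}}, lower {-\frac{5}{6}, 4}, C = -\frac{11}{8}. Verdict: terminating - upper -12 stops the sum at k = 12; the 13 terms are added exactly. Its exact value is \frac{6886191836210935303451}{152726586913718272000}.

First insight: from the first term -\frac{11}{8}: the parameter 1 appears in both the upper and lower lists and cancels (alongside the other common factor).
Adjacent-term ratio: r(k) = -1 * (k-12) (k-\frac{3}{2}) (k+\frac{1}{2}) / [(k-\frac{5}{6}) (k+4) (k+1)] ; factor over Q: parameters, x = -1, and C = -\frac{11}{8}.


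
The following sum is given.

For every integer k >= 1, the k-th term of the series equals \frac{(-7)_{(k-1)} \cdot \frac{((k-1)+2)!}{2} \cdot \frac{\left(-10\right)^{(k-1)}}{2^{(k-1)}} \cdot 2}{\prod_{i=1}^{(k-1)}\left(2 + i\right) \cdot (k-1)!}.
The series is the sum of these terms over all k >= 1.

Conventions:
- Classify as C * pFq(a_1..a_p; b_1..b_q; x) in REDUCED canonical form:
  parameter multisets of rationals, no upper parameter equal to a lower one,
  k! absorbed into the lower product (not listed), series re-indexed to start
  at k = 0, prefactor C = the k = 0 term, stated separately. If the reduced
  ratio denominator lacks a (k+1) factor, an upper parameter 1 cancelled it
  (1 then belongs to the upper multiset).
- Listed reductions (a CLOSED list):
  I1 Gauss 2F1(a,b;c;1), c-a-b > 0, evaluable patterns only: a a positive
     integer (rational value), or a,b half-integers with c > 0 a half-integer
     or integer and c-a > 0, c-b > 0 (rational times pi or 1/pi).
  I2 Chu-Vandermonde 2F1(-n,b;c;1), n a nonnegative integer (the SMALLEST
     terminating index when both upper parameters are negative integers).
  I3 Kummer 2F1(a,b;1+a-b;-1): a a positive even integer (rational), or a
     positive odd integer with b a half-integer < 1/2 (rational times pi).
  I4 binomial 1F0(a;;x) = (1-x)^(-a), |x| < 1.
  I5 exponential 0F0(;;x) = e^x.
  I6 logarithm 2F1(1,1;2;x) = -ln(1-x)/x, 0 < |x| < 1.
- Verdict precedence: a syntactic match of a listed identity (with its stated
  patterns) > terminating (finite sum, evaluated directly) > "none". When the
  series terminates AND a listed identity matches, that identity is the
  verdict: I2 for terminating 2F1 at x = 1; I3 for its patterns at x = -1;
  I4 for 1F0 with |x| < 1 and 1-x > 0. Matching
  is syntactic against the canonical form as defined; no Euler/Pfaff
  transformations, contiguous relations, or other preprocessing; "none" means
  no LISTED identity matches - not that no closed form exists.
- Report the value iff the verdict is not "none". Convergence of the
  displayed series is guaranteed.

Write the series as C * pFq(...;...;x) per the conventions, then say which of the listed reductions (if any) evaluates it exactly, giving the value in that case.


This is 2 * 1F0(-7; -; -5) in reduced canonical form. Verdict: terminating at k = 7: the factor (-7)_k kills every later term; summing the 8 survivors is exact. Value: 559872.

Key observation: t_0 = 2 here, and the parameter 3 appears in both the upper and lower lists and cancels.
Term ratio: r(k) = -5 * (k-7) / [(k+1)] - rational; roots negated = parameters, x = -5, C = 2.


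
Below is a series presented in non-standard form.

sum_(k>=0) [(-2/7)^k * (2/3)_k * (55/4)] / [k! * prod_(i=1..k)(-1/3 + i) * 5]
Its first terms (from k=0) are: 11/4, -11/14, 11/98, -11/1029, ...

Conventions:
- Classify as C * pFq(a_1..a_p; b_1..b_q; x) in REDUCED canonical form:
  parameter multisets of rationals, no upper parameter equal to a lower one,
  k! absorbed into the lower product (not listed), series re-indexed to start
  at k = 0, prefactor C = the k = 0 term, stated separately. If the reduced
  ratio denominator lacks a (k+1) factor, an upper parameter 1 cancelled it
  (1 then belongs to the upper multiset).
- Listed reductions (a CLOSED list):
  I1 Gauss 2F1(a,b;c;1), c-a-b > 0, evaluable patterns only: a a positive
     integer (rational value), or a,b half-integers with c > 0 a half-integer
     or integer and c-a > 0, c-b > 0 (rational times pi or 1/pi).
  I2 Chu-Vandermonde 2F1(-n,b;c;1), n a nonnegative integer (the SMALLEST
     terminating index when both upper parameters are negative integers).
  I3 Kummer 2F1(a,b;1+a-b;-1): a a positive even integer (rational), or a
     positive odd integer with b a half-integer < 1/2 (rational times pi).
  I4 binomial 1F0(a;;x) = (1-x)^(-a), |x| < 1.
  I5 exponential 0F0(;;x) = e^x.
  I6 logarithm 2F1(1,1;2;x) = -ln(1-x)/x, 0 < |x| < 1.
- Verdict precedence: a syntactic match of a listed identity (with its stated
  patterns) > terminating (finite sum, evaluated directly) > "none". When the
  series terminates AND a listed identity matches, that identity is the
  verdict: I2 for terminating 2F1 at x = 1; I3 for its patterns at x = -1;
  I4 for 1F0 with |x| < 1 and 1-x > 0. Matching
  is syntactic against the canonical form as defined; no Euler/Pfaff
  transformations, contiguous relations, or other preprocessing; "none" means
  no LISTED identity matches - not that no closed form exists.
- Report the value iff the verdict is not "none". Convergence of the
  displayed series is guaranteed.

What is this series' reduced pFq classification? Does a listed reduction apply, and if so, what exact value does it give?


Reduced: x = -2/7, 0F0, upper = {-}, lower = {-}, C = 11/4. Verdict: the exponential series (I5) applies (the 0F0 exponential series at x = -2/7). Its exact value is (11/4) * e^(-2/7).

Structural cue: t_0 = 11/4 here, and the constant factors (C = 11/4, x = -2/7) combine into one prefactor.
Term ratio: r(k) = (-2/7) * 1 / [(k+1)] - poly over poly, x = (-2/7) from leading terms; C = 11/4 at k = 0.


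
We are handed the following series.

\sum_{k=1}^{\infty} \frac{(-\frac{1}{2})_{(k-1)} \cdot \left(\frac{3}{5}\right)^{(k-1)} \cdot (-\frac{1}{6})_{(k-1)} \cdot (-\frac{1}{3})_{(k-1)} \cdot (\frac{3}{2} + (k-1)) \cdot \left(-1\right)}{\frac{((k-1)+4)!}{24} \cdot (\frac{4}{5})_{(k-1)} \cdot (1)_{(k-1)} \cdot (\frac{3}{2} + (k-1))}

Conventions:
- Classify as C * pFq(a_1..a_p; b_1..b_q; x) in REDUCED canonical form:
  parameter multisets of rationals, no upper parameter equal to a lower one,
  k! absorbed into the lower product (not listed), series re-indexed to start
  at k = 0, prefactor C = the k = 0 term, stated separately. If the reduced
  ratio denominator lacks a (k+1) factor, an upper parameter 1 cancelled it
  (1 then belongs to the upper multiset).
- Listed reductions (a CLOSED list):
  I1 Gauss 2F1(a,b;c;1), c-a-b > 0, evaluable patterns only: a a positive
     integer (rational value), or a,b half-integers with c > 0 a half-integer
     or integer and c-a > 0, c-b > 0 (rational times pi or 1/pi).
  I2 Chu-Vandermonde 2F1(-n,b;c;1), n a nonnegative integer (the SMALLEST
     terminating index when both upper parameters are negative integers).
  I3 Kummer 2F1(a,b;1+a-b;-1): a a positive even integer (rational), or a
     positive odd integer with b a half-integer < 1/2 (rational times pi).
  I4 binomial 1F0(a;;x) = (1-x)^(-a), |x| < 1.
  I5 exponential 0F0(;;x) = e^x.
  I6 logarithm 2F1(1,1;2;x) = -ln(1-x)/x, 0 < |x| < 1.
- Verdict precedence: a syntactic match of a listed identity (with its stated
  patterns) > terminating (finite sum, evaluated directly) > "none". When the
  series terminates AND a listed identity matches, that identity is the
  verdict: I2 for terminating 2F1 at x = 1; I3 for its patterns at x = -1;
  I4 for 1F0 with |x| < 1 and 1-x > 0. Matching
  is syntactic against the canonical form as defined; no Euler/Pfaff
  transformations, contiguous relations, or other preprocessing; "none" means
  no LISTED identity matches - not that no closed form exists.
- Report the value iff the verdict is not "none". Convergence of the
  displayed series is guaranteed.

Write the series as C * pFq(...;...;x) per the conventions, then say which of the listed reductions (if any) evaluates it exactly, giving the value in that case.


Key observation: t_0 being -1, the denominator's factorial ratio (prefactor -1) is a lower Pochhammer.
Consecutive-term ratio: r(k) = \frac{3}{5} * (k-\frac{1}{2}) (k-\frac{1}{3}) (k-\frac{1}{6}) / [(k+\frac{4}{5}) (k+5) (k+1)] ; factor over Q: parameters, x = \frac{3}{5}, and C = -1.

The series (x = \frac{3}{5}) is 3F2: upper {-\frac{1}{2}, -\frac{1}{3}, -\frac{1}{6}}, lower {\frac{4}{5}, 5}, prefactor -1. Verdict: no listed reduction: x = \frac{3}{5} and upper {-\frac{1}{2}, -\frac{1}{3}, -\frac{1}{6}} fail every I1-I6 pattern.


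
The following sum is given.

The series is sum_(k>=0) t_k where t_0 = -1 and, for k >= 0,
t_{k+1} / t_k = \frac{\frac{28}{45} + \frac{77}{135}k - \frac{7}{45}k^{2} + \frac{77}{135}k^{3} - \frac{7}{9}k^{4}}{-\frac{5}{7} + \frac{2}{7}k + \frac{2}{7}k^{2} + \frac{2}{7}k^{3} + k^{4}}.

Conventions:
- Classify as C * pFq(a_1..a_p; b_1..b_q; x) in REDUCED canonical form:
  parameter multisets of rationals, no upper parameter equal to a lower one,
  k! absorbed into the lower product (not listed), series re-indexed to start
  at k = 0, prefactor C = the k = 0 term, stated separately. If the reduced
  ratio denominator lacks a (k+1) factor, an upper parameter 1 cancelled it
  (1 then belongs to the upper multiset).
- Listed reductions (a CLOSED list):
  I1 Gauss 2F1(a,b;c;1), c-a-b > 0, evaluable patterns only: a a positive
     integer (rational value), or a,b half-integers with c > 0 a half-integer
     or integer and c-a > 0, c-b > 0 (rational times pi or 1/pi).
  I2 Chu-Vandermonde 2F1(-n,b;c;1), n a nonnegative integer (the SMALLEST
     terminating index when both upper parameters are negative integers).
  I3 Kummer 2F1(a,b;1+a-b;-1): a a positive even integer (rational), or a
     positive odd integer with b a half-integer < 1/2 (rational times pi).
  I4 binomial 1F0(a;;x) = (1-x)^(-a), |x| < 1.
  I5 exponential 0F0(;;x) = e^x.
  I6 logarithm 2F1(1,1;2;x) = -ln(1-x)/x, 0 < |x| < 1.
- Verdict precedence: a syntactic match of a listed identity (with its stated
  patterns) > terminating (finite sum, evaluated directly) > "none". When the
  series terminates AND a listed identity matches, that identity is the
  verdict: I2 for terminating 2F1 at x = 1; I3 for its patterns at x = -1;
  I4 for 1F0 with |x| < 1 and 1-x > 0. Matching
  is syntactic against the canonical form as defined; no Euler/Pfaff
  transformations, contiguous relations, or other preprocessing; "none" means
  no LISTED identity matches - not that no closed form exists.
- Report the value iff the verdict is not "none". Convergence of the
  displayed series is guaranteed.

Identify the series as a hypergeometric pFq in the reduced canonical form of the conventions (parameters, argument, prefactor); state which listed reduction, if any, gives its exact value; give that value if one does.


x = -\frac{7}{9} here; the reduced form reads 2F1, upper {-\frac{4}{3}, \frac{3}{5}}, lower {-\frac{5}{7}}, C = -1. Verdict: none. No listed pattern accepts 2F1(-\frac{4}{3}, \frac{3}{5}; -\frac{5}{7}; -\frac{7}{9}).

Key step: from the first term -1: the ratio is unreduced: k^2 + 1 divides both sides (C = -1).
Adjacent-term ratio: r(k) = -\frac{7}{9} * (k-\frac{4}{3}) (k+\frac{3}{5}) / [(k-\frac{5}{7}) (k+1)] ; factor over Q: parameters, x = -\frac{7}{9}, and C = -1.


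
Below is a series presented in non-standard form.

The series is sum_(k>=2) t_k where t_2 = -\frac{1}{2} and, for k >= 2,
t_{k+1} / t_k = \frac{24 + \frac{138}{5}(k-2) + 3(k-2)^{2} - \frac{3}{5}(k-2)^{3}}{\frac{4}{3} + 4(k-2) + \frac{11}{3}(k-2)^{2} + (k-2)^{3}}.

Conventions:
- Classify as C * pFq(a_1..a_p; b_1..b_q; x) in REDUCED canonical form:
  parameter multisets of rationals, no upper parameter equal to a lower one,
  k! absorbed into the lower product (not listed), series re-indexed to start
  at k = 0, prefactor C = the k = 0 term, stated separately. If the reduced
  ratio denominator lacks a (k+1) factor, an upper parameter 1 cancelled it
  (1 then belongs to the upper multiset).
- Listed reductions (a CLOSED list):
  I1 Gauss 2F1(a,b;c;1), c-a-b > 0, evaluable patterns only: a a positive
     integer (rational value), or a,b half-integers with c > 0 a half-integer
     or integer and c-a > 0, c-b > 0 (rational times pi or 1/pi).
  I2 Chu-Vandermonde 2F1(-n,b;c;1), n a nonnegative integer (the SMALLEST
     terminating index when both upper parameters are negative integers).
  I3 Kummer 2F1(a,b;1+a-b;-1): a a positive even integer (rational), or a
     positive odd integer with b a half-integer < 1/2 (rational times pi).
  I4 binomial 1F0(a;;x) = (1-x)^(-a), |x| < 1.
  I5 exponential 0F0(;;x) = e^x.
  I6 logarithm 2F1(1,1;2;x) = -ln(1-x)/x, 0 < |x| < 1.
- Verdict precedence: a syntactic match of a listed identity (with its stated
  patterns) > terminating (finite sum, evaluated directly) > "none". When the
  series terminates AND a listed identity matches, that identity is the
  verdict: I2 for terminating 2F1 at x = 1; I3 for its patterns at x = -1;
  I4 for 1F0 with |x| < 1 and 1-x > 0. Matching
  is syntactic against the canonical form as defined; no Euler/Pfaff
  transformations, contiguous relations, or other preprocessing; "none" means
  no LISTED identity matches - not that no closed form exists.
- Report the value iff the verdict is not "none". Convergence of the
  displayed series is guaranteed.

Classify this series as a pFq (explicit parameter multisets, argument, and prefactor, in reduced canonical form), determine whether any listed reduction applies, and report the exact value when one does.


At argument -\frac{3}{5}: a 3F2 with upper {-10, 1, 4}, lower {\frac{2}{3}, 2}, scaled by C = -\frac{1}{2}. Verdict: terminating - upper parameter -10 makes this a finite sum (last index 10), evaluated exactly. Exact value: -\frac{26989670433272341}{31669472656250}.

Key observation: t_0 being -\frac{1}{2}, factor the ratio over Q (C = -1/2): negated roots = parameters.
Consecutive-term ratio: r(k) = -\frac{3}{5} * (k-10) (k+1) (k+4) / [(k+\frac{2}{3}) (k+2) (k+1)] - rational; roots negated = parameters, x = -\frac{3}{5}, C = -\frac{1}{2}.


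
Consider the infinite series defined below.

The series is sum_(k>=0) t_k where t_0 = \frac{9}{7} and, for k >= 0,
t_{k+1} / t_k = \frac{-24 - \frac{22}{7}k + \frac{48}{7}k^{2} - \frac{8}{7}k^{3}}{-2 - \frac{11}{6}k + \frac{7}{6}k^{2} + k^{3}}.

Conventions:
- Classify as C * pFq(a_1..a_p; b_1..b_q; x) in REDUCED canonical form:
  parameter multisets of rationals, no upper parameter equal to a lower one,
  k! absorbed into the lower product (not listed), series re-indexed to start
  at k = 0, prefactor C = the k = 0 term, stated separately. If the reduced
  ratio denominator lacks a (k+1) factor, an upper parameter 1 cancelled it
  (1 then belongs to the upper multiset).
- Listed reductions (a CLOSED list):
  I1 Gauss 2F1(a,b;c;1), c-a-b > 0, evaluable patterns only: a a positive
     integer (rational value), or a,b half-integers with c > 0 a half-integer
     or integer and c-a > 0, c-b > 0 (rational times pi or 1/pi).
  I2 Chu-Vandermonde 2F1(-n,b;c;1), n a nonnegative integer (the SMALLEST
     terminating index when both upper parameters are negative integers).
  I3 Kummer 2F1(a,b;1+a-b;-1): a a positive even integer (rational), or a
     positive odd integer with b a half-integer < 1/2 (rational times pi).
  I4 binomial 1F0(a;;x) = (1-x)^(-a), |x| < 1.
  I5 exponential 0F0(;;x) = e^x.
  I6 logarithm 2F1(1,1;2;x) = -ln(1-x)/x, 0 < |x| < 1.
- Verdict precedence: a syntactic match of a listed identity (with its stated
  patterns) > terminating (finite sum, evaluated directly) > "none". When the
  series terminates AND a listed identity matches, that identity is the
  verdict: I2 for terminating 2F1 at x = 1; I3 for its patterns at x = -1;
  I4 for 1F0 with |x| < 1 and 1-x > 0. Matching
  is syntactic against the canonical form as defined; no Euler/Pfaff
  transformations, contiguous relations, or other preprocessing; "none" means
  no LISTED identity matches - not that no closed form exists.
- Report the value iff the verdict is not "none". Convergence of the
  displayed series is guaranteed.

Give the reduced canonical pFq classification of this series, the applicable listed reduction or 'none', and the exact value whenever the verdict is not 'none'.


Reduced: x = -\frac{8}{7}, 2F1, upper = {-4, -\frac{7}{2}}, lower = {-\frac{4}{3}}, C = \frac{9}{7}. Verdict: terminating - upper parameter -4 makes this a finite sum (last index 4), evaluated exactly. Hence: -\frac{230085}{2401}.

Key step: with t_0 = \frac{9}{7}, the ratio is unreduced: k + 3/2 divides both sides (C = 9/7, x = -8/7).
Adjacent-term ratio: r(k) = -\frac{8}{7} * (k-4) (k-\frac{7}{2}) / [(k-\frac{4}{3}) (k+1)] - rational in k. x = -\frac{8}{7}; t_0 = \frac{9}{7}; negate the roots.


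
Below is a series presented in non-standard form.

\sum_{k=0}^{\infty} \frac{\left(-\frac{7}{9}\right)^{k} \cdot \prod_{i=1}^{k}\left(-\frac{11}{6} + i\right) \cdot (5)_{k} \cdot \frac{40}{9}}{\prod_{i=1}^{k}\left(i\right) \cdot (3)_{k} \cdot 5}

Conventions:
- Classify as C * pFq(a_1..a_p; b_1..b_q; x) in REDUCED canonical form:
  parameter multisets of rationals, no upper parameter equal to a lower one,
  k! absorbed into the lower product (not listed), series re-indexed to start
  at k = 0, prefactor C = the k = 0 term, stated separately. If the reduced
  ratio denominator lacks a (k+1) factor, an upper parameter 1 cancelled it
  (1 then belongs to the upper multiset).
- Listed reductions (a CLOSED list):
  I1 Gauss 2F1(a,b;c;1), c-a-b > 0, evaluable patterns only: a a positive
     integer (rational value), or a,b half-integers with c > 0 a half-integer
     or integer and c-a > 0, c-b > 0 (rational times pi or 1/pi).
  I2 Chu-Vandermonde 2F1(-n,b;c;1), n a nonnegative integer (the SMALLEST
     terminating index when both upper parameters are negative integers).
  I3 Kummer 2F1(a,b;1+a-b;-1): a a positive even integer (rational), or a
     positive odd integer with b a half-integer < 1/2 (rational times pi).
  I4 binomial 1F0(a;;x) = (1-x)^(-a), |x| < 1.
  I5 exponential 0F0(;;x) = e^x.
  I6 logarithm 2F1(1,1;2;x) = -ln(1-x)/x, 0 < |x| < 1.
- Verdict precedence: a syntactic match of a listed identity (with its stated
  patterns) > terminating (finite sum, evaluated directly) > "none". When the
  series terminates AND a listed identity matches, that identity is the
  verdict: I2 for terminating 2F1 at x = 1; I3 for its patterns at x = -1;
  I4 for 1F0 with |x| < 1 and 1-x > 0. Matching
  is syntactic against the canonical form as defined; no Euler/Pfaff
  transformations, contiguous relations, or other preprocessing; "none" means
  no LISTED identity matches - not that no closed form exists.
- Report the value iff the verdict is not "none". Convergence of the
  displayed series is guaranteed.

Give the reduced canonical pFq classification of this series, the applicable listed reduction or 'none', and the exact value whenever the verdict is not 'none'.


Key observation: t_0 being \frac{8}{9}, the running product (prefactor 8/9) telescopes to a rising factorial.
Term ratio: r(k) = -\frac{7}{9} * (k-\frac{5}{6}) (k+5) / [(k+3) (k+1)] - rational in k. x = -\frac{7}{9}; t_0 = \frac{8}{9}; negate the roots.

The series (x = -\frac{7}{9}) is 2F1: upper {-\frac{5}{6}, 5}, lower {3}, prefactor \frac{8}{9}. Verdict: none. Every listed pattern misses the 2F1 form at -\frac{7}{9}, upper {-\frac{5}{6}, 5}.


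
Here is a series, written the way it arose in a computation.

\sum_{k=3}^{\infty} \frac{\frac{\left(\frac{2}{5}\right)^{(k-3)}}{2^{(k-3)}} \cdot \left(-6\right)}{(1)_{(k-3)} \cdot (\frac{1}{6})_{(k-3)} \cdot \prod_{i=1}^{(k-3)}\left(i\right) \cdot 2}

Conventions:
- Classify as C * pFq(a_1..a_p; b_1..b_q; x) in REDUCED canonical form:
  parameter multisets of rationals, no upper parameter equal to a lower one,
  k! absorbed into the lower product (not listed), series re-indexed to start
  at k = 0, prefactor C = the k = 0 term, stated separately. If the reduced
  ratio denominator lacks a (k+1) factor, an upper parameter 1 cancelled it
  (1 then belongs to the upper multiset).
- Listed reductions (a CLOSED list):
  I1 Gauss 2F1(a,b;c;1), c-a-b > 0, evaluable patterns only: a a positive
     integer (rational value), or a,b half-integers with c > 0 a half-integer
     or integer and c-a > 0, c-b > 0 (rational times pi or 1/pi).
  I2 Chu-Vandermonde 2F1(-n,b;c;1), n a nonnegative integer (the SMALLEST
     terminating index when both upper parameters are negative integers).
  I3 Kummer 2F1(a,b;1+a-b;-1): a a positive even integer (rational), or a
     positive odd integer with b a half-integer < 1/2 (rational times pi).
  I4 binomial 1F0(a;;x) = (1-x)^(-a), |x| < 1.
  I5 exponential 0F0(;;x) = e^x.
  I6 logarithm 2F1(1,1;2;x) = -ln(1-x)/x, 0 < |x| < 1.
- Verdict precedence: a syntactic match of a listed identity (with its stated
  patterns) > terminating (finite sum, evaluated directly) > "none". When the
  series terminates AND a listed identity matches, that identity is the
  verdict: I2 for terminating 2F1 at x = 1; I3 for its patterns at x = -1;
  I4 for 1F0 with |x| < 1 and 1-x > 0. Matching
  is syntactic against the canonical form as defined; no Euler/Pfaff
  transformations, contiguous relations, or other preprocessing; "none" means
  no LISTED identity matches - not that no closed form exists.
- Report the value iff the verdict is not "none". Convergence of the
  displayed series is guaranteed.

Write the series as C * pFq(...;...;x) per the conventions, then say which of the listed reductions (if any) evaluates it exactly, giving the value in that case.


With C = -3: the canonical form is 0F2(-; \frac{1}{6}, 1; \frac{1}{5}). Verdict: none. A 0F2 with upper {-} fits none of I1-I6 at x = \frac{1}{5}; the sum runs forever.

Key observation: t_0 being -3, the constant factors (C = -3) combine into one prefactor.
Consecutive-term ratio: r(k) = \frac{1}{5} * 1 / [(k+\frac{1}{6}) (k+1) (k+1)] ; factor over Q: parameters, x = \frac{1}{5}, and C = -3.


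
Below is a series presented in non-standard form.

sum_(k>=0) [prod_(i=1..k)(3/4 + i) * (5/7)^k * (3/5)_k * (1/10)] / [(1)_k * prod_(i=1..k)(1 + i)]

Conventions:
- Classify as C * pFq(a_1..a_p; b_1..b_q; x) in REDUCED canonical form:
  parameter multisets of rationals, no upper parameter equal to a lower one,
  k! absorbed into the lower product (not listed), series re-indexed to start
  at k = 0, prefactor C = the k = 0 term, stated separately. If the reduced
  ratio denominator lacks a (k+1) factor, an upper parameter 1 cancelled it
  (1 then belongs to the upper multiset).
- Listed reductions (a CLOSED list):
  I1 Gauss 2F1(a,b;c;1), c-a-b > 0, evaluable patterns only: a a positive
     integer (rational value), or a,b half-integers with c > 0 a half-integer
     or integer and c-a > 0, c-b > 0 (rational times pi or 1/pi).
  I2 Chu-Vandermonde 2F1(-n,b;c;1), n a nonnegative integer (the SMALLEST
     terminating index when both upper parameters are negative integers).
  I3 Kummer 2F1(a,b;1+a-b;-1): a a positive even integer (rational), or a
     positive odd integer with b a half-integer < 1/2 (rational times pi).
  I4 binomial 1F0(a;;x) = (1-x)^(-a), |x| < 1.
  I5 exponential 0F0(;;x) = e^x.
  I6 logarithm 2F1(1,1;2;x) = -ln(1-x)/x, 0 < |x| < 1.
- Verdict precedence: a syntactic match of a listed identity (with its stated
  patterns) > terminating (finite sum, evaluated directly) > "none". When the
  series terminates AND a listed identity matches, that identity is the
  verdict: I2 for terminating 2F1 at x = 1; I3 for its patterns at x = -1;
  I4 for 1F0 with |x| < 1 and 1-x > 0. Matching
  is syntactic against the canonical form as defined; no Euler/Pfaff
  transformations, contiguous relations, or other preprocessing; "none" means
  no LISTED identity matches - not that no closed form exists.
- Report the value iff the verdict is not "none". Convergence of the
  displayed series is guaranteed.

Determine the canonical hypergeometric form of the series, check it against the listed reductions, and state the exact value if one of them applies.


At argument 5/7: a 2F1 with upper {3/5, 7/4}, lower {2}, scaled by C = 1/10. Verdict: no listed reduction: x = 5/7 and upper {3/5, 7/4} fail every I1-I6 pattern.

First insight: x = (5/7) and the running product (prefactor 1/10) telescopes to a rising factorial.
Consecutive-term ratio: r(k) = (5/7) * (k+3/5) (k+7/4) / [(k+2) (k+1)] - poly over poly, x = (5/7) from leading terms; C = 1/10 at k = 0.


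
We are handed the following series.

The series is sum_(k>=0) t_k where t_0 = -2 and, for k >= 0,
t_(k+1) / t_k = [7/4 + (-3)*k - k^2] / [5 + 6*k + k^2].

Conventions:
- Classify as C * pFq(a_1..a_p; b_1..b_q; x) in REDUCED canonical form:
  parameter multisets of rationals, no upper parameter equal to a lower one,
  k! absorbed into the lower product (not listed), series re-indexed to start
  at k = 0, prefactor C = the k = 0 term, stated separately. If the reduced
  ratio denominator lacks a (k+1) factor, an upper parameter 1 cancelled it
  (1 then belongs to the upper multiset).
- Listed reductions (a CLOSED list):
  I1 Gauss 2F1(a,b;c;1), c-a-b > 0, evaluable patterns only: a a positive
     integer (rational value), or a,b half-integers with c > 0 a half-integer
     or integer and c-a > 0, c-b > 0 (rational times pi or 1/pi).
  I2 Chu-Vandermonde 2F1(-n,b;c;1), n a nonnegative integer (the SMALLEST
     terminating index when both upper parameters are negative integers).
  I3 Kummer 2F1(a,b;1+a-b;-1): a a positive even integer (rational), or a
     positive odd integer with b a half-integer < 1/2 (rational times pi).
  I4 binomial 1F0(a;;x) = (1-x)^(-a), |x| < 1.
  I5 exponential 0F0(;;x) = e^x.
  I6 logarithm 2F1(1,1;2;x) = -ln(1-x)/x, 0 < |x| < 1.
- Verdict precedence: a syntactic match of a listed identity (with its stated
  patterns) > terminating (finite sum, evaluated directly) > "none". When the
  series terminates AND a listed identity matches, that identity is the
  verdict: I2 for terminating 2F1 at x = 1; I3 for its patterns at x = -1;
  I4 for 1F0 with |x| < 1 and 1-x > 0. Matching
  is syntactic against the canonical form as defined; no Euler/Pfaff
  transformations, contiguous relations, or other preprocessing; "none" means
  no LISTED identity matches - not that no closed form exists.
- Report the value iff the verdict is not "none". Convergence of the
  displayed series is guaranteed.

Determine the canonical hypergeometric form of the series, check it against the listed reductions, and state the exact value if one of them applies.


At argument -1: a 2F1 with upper {-1/2, 7/2}, lower {5}, scaled by C = -2. Verdict: none. No listed pattern accepts 2F1(-1/2, 7/2; 5; -1).

First insight: with t_0 = -2, roots of the ratio polynomials (prefactor -2) are the negated parameters.
Step ratio: r(k) = (-1) * (k-1/2) (k+7/2) / [(k+5) (k+1)] - rational; roots negated = parameters, x = (-1), C = -2.
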